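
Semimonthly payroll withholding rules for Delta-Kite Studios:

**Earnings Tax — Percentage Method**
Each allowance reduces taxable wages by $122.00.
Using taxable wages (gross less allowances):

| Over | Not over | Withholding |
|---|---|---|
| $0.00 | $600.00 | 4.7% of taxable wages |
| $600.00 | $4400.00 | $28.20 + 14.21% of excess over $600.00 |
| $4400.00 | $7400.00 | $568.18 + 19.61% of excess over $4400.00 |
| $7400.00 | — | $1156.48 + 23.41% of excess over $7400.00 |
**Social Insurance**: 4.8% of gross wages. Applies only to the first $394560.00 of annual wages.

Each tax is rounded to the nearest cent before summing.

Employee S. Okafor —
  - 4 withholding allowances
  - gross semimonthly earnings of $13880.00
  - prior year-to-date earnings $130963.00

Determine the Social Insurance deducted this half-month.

$666.24

Social Insurance: 4.8% × $13880.00 = $666.24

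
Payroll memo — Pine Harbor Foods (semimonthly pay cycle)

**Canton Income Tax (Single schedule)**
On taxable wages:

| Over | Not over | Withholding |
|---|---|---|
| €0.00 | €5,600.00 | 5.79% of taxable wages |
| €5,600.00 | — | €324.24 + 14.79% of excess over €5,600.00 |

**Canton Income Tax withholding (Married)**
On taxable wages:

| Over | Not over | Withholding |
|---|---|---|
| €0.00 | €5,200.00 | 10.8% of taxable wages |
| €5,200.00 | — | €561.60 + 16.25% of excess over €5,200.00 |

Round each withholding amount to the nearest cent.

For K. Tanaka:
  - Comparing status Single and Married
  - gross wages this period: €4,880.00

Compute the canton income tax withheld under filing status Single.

€282.55

Canton Income Tax (Single): taxable = €4,880.00
  5.79% × €4,880.00 = €282.55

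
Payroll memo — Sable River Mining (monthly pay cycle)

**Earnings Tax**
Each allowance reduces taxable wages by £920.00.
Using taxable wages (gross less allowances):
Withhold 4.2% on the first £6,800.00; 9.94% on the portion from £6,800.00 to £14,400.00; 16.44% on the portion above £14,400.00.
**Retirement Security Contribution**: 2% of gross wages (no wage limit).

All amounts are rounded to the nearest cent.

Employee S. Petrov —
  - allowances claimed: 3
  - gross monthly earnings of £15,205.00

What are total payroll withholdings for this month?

£1,150.81

Earnings Tax: taxable = £15,205.00 − 3×£920.00 = £12,445.00
  £285.60 + 9.94% × (£12,445.00 − £6,800.00) = £285.60 + 9.94% × £5,645.00 = £846.71
Retirement Security Contribution: 2% × £15,205.00 = £304.10
Total: £846.71 + £304.10 = £1,150.81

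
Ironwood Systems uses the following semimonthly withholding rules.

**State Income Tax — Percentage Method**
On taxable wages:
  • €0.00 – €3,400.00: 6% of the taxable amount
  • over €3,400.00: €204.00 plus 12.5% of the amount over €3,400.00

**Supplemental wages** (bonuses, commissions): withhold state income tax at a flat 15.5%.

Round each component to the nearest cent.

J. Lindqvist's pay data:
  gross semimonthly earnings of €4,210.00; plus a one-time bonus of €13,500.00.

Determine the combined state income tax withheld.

€2,397.75

State Income Tax: taxable = €4,210.00
  €204.00 + 12.5% × (€4,210.00 − €3,400.00) = €204.00 + 12.5% × €810.00 = €305.25
Supplemental (15.5% flat on bonus): 15.5% × €13,500.00 = €2,092.50
Total state income tax: €305.25 + €2,092.50 = €2,397.75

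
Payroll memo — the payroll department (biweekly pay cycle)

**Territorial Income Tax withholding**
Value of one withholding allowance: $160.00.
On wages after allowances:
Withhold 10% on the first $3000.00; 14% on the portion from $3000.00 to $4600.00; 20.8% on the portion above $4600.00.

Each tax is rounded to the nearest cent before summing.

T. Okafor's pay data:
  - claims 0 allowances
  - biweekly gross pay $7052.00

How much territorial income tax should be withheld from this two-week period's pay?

Territorial Income Tax: taxable = $7052.00
  $524.00 + 20.8% × ($7052.00 − $4600.00) = $524.00 + 20.8% × $2452.00 = $1034.02

$1034.02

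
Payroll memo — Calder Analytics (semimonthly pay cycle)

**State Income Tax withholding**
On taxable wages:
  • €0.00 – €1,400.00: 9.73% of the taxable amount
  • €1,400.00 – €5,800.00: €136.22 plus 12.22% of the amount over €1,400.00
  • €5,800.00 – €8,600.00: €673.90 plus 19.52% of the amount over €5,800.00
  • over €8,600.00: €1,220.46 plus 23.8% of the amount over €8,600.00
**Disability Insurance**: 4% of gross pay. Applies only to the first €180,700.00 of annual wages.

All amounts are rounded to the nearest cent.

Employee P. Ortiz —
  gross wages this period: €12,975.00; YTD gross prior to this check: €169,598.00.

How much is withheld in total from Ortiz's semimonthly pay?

State Income Tax: taxable = €12,975.00
  €1,220.46 + 23.8% × (€12,975.00 − €8,600.00) = €1,220.46 + 23.8% × €4,375.00 = €2,261.71
Disability Insurance: cap €180,700.00 − YTD €169,598.00 = €11,102.00 subject; 4% × €11,102.00 = €444.08
Total: €2,261.71 + €444.08 = €2,705.79

€2,705.79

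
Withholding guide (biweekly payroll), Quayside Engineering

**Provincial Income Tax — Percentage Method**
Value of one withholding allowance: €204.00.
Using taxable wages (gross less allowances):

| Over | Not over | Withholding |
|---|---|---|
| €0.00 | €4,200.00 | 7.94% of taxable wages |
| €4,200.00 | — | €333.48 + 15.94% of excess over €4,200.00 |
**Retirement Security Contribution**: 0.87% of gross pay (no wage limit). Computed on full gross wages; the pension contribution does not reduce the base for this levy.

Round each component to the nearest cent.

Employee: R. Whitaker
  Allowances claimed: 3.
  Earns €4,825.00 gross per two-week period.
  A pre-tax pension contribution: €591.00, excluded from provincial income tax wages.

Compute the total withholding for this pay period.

€329.57

Provincial Income Tax: taxable = €4,825.00 − €591.00 − 3×€204.00 = €3,622.00
  7.94% × €3,622.00 = €287.59
Retirement Security Contribution: 0.87% × €4,825.00 = €41.98
Total: €287.59 + €41.98 = €329.57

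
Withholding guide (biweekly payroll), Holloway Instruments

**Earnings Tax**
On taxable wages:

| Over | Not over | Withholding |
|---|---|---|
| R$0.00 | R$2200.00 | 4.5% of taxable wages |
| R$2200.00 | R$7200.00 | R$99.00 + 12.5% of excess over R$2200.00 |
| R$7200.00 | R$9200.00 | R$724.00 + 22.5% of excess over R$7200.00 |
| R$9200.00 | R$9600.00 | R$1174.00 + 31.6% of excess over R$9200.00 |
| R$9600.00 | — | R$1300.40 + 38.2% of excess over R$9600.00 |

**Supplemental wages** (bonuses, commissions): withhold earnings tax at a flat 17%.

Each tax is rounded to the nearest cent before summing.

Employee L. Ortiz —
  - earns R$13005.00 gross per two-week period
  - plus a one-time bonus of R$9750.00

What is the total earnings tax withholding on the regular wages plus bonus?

Earnings Tax: taxable = R$13005.00
  R$1300.40 + 38.2% × (R$13005.00 − R$9600.00) = R$1300.40 + 38.2% × R$3405.00 = R$2601.11
Supplemental (17% flat on bonus): 17% × R$9750.00 = R$1657.50
Total earnings tax: R$2601.11 + R$1657.50 = R$4258.61

R$4258.61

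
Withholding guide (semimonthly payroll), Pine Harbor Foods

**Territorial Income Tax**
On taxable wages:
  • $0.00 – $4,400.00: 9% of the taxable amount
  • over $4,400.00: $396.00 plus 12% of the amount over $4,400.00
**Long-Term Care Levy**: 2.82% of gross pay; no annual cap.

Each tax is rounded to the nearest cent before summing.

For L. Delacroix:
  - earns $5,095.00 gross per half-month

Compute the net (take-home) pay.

Territorial Income Tax: taxable = $5,095.00
  $396.00 + 12% × ($5,095.00 − $4,400.00) = $396.00 + 12% × $695.00 = $479.40
Long-Term Care Levy: 2.82% × $5,095.00 = $143.68
Total withheld: $479.40 + $143.68 = $623.08
Net pay: $5,095.00 − $623.08 = $4,471.92

$4,471.92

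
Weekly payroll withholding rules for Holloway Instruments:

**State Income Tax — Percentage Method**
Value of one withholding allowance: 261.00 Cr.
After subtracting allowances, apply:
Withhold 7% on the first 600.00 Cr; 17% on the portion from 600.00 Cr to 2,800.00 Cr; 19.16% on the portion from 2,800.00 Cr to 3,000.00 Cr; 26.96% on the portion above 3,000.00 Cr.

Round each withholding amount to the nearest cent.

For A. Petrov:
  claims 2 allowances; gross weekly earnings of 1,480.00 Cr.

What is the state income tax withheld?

State Income Tax: taxable = 1,480.00 Cr − 2×261.00 Cr = 958.00 Cr
  42.00 Cr + 17% × (958.00 Cr − 600.00 Cr) = 42.00 Cr + 17% × 358.00 Cr = 102.86 Cr

102.86 Cr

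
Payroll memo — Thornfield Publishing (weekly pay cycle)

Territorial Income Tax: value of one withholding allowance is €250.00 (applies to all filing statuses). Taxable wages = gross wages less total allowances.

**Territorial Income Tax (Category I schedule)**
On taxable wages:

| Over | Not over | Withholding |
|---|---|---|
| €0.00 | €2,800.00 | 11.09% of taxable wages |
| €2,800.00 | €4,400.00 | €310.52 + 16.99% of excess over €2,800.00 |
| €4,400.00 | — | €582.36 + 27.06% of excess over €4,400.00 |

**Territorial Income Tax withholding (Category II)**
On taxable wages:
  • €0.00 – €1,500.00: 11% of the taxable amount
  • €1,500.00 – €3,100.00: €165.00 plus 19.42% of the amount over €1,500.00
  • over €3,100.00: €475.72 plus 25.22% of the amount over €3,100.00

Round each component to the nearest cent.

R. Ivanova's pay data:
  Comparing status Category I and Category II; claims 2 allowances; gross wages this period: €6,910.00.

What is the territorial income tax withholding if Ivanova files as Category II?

Territorial Income Tax (Category II): taxable = €6,910.00 − 2×€250.00 = €6,410.00
  €475.72 + 25.22% × (€6,410.00 − €3,100.00) = €475.72 + 25.22% × €3,310.00 = €1,310.50

€1,310.50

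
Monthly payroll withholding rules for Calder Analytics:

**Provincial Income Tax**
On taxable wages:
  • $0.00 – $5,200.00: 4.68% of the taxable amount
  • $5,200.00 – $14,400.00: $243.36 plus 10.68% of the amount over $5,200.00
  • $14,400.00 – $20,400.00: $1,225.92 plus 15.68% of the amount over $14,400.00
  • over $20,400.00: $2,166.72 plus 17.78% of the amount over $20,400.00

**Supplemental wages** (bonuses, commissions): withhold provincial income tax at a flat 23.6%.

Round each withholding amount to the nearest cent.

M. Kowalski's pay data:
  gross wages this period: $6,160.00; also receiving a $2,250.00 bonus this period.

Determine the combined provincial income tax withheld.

$876.89

Provincial Income Tax: taxable = $6,160.00
  $243.36 + 10.68% × ($6,160.00 − $5,200.00) = $243.36 + 10.68% × $960.00 = $345.89
Supplemental (23.6% flat on bonus): 23.6% × $2,250.00 = $531.00
Total provincial income tax: $345.89 + $531.00 = $876.89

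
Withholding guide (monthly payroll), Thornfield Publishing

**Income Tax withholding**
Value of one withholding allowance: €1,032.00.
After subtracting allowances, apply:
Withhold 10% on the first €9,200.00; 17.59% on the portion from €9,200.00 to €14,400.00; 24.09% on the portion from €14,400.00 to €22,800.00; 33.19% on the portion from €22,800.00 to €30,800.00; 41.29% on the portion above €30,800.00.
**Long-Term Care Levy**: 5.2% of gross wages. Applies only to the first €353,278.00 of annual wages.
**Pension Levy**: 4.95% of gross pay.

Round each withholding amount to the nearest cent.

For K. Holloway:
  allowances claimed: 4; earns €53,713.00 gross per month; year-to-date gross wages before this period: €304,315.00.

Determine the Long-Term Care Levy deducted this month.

€2,546.08

Long-Term Care Levy: cap €353,278.00 − YTD €304,315.00 = €48,963.00 subject; 5.2% × €48,963.00 = €2,546.08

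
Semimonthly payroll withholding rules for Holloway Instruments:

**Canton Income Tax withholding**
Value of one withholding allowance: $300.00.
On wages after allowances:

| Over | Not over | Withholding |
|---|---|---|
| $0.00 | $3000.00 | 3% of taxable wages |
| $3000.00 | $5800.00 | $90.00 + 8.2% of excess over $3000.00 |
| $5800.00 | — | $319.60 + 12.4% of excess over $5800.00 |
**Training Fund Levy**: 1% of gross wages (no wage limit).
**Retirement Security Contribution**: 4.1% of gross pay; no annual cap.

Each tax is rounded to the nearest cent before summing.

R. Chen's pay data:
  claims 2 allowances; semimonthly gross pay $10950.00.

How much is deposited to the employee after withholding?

$9507.75

Canton Income Tax: taxable = $10950.00 − 2×$300.00 = $10350.00
  $319.60 + 12.4% × ($10350.00 − $5800.00) = $319.60 + 12.4% × $4550.00 = $883.80
Training Fund Levy: 1% × $10950.00 = $109.50
Retirement Security Contribution: 4.1% × $10950.00 = $448.95
Total withheld: $883.80 + $109.50 + $448.95 = $1442.25
Net pay: $10950.00 − $1442.25 = $9507.75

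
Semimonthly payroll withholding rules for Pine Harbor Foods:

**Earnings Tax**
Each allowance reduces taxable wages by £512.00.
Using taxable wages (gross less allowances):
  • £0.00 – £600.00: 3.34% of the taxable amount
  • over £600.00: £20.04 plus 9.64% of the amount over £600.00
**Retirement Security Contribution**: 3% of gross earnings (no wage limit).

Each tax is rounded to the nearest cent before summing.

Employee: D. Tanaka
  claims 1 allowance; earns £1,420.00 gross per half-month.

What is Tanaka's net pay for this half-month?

£1,327.67

Earnings Tax: taxable = £1,420.00 − 1×£512.00 = £908.00
  £20.04 + 9.64% × (£908.00 − £600.00) = £20.04 + 9.64% × £308.00 = £49.73
Retirement Security Contribution: 3% × £1,420.00 = £42.60
Total withheld: £49.73 + £42.60 = £92.33
Net pay: £1,420.00 − £92.33 = £1,327.67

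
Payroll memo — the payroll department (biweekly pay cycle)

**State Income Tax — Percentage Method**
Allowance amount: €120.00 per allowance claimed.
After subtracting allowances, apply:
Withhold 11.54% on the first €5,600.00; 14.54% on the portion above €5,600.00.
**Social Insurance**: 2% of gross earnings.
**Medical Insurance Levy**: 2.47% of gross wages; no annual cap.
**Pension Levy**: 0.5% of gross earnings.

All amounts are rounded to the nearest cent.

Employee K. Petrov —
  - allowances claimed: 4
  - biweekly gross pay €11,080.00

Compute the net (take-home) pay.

€9,156.08

State Income Tax: taxable = €11,080.00 − 4×€120.00 = €10,600.00
  €646.24 + 14.54% × (€10,600.00 − €5,600.00) = €646.24 + 14.54% × €5,000.00 = €1,373.24
Social Insurance: 2% × €11,080.00 = €221.60
Medical Insurance Levy: 2.47% × €11,080.00 = €273.68
Pension Levy: 0.5% × €11,080.00 = €55.40
Total withheld: €1,373.24 + €221.60 + €273.68 + €55.40 = €1,923.92
Net pay: €11,080.00 − €1,923.92 = €9,156.08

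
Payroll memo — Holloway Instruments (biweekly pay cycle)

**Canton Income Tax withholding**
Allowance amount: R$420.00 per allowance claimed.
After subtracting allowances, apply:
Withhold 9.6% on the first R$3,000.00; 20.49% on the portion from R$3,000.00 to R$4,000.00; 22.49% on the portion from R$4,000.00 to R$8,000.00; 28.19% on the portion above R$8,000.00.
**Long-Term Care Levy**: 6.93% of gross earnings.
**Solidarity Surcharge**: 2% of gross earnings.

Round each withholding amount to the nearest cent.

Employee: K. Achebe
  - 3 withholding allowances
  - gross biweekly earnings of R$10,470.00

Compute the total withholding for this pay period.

Canton Income Tax: taxable = R$10,470.00 − 3×R$420.00 = R$9,210.00
  R$1,392.50 + 28.19% × (R$9,210.00 − R$8,000.00) = R$1,392.50 + 28.19% × R$1,210.00 = R$1,733.60
Long-Term Care Levy: 6.93% × R$10,470.00 = R$725.57
Solidarity Surcharge: 2% × R$10,470.00 = R$209.40
Total: R$1,733.60 + R$725.57 + R$209.40 = R$2,668.57

R$2,668.57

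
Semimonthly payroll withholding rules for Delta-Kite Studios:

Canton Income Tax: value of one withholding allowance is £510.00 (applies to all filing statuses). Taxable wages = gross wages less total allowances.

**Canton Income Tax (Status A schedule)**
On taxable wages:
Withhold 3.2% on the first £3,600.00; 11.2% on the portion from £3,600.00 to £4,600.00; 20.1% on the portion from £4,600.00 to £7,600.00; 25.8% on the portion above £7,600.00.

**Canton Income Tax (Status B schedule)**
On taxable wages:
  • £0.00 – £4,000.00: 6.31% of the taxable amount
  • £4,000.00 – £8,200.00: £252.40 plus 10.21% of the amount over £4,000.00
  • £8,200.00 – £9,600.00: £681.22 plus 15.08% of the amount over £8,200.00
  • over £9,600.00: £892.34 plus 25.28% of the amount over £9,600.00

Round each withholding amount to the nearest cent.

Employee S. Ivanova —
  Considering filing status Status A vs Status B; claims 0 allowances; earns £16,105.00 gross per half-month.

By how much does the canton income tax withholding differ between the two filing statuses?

Canton Income Tax (Status A): taxable = £16,105.00
  £830.20 + 25.8% × (£16,105.00 − £7,600.00) = £830.20 + 25.8% × £8,505.00 = £3,024.49
Canton Income Tax (Status B): taxable = £16,105.00
  £892.34 + 25.28% × (£16,105.00 − £9,600.00) = £892.34 + 25.28% × £6,505.00 = £2,536.80
Difference: |£3,024.49 − £2,536.80| = £487.69 (higher under Status A)

£487.69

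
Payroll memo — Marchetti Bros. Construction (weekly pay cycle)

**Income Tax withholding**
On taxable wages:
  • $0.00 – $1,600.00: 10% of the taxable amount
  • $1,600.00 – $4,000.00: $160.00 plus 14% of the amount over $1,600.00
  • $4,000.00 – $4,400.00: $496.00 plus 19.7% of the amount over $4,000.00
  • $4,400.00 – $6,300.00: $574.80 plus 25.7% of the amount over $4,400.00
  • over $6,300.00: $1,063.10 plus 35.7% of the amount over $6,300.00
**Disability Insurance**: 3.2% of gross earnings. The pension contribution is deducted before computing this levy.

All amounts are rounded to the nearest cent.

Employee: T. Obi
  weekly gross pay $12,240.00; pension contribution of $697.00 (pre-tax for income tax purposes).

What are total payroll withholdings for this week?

$3,304.23

Income Tax: taxable = $12,240.00 − $697.00 = $11,543.00
  $1,063.10 + 35.7% × ($11,543.00 − $6,300.00) = $1,063.10 + 35.7% × $5,243.00 = $2,934.85
Disability Insurance: 3.2% × $11,543.00 = $369.38
Total: $2,934.85 + $369.38 = $3,304.23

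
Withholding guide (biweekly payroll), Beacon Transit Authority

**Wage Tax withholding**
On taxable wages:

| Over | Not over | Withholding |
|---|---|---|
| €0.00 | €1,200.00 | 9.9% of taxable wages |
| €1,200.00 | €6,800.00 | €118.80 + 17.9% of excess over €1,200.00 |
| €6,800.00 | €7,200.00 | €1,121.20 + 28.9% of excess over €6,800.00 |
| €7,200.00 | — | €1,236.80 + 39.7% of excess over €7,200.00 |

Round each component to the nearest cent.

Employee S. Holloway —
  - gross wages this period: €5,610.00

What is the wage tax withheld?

€908.19

Wage Tax: taxable = €5,610.00
  €118.80 + 17.9% × (€5,610.00 − €1,200.00) = €118.80 + 17.9% × €4,410.00 = €908.19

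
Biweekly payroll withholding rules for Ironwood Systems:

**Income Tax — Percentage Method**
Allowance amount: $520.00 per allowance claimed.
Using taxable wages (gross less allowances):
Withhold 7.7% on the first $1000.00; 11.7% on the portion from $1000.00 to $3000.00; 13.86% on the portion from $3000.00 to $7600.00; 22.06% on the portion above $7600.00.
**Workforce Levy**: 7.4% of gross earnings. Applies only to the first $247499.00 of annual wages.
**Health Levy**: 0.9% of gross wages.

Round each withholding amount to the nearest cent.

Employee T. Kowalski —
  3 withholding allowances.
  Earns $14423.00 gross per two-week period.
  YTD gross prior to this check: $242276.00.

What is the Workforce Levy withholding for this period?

Workforce Levy: cap $247499.00 − YTD $242276.00 = $5223.00 subject; 7.4% × $5223.00 = $386.50

$386.50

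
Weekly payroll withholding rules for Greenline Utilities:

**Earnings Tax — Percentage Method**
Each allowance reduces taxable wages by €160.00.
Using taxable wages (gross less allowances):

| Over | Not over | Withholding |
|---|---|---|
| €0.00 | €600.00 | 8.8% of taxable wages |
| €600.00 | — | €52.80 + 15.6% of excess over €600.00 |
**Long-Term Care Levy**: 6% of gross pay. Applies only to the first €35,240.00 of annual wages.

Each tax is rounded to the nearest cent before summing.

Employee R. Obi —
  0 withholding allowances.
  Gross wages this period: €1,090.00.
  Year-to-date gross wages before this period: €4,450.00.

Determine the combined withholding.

Earnings Tax: taxable = €1,090.00
  €52.80 + 15.6% × (€1,090.00 − €600.00) = €52.80 + 15.6% × €490.00 = €129.24
Long-Term Care Levy: 6% × €1,090.00 = €65.40
Total: €129.24 + €65.40 = €194.64

€194.64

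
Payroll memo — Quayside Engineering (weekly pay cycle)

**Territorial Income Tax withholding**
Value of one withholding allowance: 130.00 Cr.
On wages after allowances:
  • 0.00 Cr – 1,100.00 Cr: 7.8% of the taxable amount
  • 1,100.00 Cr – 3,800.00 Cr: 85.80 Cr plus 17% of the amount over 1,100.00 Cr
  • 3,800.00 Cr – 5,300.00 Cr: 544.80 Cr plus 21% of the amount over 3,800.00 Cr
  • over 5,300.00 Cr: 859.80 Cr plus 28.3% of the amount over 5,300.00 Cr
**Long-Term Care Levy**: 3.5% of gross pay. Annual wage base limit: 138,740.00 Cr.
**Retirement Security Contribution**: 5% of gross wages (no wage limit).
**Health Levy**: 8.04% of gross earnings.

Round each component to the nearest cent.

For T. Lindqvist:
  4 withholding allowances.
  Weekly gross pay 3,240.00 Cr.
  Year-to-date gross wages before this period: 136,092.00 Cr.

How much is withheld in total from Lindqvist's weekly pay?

876.38 Cr

Territorial Income Tax: taxable = 3,240.00 Cr − 4×130.00 Cr = 2,720.00 Cr
  85.80 Cr + 17% × (2,720.00 Cr − 1,100.00 Cr) = 85.80 Cr + 17% × 1,620.00 Cr = 361.20 Cr
Long-Term Care Levy: cap 138,740.00 Cr − YTD 136,092.00 Cr = 2,648.00 Cr subject; 3.5% × 2,648.00 Cr = 92.68 Cr
Retirement Security Contribution: 5% × 3,240.00 Cr = 162.00 Cr
Health Levy: 8.04% × 3,240.00 Cr = 260.50 Cr
Total: 361.20 Cr + 92.68 Cr + 162.00 Cr + 260.50 Cr = 876.38 Cr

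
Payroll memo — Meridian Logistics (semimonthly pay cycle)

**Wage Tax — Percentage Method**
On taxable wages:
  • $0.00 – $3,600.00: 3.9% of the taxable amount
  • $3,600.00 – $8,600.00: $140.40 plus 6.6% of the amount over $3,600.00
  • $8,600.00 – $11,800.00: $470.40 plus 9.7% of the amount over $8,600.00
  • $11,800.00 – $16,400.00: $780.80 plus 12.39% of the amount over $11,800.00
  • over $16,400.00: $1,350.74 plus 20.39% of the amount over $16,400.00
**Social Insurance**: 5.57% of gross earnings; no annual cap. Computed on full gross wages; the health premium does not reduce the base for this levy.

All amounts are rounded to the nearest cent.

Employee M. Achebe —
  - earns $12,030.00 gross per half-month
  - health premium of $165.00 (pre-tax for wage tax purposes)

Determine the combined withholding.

$1,458.92

Wage Tax: taxable = $12,030.00 − $165.00 = $11,865.00
  $780.80 + 12.39% × ($11,865.00 − $11,800.00) = $780.80 + 12.39% × $65.00 = $788.85
Social Insurance: 5.57% × $12,030.00 = $670.07
Total: $788.85 + $670.07 = $1,458.92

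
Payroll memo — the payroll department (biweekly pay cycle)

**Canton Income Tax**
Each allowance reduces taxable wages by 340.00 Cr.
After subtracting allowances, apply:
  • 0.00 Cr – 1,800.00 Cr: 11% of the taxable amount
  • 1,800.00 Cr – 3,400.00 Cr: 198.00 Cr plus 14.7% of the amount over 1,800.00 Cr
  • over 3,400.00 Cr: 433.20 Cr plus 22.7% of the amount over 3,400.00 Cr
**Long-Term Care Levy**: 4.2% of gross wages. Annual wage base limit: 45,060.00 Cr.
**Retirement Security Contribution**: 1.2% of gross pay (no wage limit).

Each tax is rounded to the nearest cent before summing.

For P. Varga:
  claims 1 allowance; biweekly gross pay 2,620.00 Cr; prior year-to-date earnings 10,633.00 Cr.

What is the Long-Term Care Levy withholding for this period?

110.04 Cr

Long-Term Care Levy: 4.2% × 2,620.00 Cr = 110.04 Cr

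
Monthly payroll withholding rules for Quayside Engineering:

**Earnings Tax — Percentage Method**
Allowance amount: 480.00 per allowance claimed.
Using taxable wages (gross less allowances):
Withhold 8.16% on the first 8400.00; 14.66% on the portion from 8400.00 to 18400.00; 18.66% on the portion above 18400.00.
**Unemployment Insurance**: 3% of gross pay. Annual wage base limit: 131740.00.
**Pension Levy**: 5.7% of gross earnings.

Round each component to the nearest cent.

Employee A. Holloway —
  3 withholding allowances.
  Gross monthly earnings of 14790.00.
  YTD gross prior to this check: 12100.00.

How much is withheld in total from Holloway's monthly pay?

2697.84

Earnings Tax: taxable = 14790.00 − 3×480.00 = 13350.00
  685.44 + 14.66% × (13350.00 − 8400.00) = 685.44 + 14.66% × 4950.00 = 1411.11
Unemployment Insurance: 3% × 14790.00 = 443.70
Pension Levy: 5.7% × 14790.00 = 843.03
Total: 1411.11 + 443.70 + 843.03 = 2697.84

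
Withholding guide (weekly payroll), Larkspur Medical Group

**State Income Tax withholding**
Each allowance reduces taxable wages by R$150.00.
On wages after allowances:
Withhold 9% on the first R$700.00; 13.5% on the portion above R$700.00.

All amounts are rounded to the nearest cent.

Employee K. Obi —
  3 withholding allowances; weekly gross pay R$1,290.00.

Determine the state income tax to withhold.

R$81.90

State Income Tax: taxable = R$1,290.00 − 3×R$150.00 = R$840.00
  R$63.00 + 13.5% × (R$840.00 − R$700.00) = R$63.00 + 13.5% × R$140.00 = R$81.90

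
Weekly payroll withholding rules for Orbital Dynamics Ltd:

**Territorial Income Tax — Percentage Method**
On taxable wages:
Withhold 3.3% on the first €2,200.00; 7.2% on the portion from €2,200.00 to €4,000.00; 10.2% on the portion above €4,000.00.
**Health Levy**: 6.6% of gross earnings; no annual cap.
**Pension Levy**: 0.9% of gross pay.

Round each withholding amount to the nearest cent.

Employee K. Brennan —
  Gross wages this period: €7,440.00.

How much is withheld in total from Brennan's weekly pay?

€1,111.08

Territorial Income Tax: taxable = €7,440.00
  €202.20 + 10.2% × (€7,440.00 − €4,000.00) = €202.20 + 10.2% × €3,440.00 = €553.08
Health Levy: 6.6% × €7,440.00 = €491.04
Pension Levy: 0.9% × €7,440.00 = €66.96
Total: €553.08 + €491.04 + €66.96 = €1,111.08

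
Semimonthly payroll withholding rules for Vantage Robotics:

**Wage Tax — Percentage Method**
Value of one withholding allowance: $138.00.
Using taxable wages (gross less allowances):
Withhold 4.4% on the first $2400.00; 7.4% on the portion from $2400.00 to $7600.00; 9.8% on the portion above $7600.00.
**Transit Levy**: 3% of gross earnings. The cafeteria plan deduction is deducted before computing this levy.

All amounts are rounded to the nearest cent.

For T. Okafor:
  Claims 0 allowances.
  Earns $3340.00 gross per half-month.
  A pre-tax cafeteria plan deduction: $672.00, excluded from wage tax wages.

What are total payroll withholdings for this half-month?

$205.47

Wage Tax: taxable = $3340.00 − $672.00 = $2668.00
  $105.60 + 7.4% × ($2668.00 − $2400.00) = $105.60 + 7.4% × $268.00 = $125.43
Transit Levy: 3% × $2668.00 = $80.04
Total: $125.43 + $80.04 = $205.47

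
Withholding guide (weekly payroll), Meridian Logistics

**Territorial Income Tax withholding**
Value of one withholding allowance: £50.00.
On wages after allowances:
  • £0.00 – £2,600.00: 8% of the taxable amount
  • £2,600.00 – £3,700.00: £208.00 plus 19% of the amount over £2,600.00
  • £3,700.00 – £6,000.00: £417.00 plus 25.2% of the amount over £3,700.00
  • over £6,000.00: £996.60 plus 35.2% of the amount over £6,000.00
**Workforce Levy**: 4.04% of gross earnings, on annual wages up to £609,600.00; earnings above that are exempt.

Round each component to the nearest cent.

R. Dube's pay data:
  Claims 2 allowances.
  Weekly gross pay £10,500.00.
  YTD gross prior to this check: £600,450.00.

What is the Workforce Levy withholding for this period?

£369.66

Workforce Levy: cap £609,600.00 − YTD £600,450.00 = £9,150.00 subject; 4.04% × £9,150.00 = £369.66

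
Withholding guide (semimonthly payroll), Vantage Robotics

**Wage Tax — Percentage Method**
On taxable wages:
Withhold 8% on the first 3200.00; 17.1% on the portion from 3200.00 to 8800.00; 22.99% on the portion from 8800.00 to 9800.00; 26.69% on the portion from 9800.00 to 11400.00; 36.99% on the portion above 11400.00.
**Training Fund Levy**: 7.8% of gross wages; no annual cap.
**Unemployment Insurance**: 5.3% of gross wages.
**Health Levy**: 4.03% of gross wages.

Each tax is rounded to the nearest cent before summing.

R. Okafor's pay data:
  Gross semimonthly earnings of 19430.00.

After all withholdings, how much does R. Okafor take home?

Wage Tax: taxable = 19430.00
  1870.54 + 36.99% × (19430.00 − 11400.00) = 1870.54 + 36.99% × 8030.00 = 4840.84
Training Fund Levy: 7.8% × 19430.00 = 1515.54
Unemployment Insurance: 5.3% × 19430.00 = 1029.79
Health Levy: 4.03% × 19430.00 = 783.03
Total withheld: 4840.84 + 1515.54 + 1029.79 + 783.03 = 8169.20
Net pay: 19430.00 − 8169.20 = 11260.80

11260.80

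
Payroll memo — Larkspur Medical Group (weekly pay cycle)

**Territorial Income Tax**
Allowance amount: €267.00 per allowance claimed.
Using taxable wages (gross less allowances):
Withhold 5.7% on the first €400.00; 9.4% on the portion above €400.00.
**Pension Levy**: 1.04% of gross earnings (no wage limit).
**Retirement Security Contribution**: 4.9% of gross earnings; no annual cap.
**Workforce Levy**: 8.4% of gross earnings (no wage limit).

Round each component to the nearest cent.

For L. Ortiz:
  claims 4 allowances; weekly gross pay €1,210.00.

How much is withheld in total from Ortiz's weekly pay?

€181.60

Territorial Income Tax: taxable = €1,210.00 − 4×€267.00 = €142.00
  5.7% × €142.00 = €8.09
Pension Levy: 1.04% × €1,210.00 = €12.58
Retirement Security Contribution: 4.9% × €1,210.00 = €59.29
Workforce Levy: 8.4% × €1,210.00 = €101.64
Total: €8.09 + €12.58 + €59.29 + €101.64 = €181.60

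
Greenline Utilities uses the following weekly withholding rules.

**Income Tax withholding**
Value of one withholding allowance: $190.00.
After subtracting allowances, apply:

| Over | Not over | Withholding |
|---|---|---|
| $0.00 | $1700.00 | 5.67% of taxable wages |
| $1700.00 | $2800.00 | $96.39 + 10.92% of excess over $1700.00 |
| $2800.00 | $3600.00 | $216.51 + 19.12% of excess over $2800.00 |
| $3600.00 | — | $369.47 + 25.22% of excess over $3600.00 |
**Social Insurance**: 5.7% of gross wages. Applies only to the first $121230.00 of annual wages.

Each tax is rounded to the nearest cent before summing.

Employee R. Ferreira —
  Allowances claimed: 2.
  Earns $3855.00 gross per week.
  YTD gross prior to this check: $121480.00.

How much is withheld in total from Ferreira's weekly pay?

Income Tax: taxable = $3855.00 − 2×$190.00 = $3475.00
  $216.51 + 19.12% × ($3475.00 − $2800.00) = $216.51 + 19.12% × $675.00 = $345.57
Social Insurance: YTD $121480.00 ≥ cap $121230.00 → $0.00
Total: $345.57 + $0.00 = $345.57

$345.57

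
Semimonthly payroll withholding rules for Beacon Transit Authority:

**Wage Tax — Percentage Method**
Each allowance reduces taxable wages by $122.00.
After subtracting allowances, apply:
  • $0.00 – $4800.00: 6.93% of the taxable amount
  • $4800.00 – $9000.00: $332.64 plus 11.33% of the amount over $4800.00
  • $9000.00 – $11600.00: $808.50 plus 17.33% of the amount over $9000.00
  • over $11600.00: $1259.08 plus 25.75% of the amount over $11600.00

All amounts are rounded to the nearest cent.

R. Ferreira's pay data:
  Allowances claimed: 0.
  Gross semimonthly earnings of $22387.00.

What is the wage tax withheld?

$4036.73

Wage Tax: taxable = $22387.00
  $1259.08 + 25.75% × ($22387.00 − $11600.00) = $1259.08 + 25.75% × $10787.00 = $4036.73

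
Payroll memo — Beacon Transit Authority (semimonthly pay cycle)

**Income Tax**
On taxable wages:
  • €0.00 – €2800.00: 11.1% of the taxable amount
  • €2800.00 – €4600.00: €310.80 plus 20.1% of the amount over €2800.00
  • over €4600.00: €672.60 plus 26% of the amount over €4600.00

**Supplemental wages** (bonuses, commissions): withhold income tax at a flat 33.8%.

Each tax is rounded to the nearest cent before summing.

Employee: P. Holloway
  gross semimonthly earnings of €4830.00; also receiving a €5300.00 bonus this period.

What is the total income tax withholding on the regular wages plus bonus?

Income Tax: taxable = €4830.00
  €672.60 + 26% × (€4830.00 − €4600.00) = €672.60 + 26% × €230.00 = €732.40
Supplemental (33.8% flat on bonus): 33.8% × €5300.00 = €1791.40
Total income tax: €732.40 + €1791.40 = €2523.80

€2523.80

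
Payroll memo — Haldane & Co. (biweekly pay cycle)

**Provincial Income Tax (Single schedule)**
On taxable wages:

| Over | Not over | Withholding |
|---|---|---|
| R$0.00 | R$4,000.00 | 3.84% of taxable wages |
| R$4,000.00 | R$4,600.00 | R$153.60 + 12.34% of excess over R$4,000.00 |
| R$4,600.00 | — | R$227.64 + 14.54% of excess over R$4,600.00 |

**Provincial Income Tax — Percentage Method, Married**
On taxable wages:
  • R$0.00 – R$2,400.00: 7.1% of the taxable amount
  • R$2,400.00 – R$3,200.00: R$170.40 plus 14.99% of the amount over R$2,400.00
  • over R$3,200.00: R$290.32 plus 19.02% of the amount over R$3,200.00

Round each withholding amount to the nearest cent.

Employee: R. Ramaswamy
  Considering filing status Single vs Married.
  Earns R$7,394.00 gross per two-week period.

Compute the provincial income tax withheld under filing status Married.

R$1,088.02

Provincial Income Tax (Married): taxable = R$7,394.00
  R$290.32 + 19.02% × (R$7,394.00 − R$3,200.00) = R$290.32 + 19.02% × R$4,194.00 = R$1,088.02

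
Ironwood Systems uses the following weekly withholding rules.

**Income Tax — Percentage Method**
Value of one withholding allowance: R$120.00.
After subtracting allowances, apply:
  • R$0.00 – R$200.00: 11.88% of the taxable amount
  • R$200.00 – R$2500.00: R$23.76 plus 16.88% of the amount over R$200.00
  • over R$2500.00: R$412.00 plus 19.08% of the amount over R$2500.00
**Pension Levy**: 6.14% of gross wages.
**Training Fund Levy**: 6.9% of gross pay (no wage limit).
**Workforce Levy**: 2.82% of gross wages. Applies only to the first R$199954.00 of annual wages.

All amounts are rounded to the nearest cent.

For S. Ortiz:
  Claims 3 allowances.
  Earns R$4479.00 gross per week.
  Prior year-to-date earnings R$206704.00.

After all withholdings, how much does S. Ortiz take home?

Income Tax: taxable = R$4479.00 − 3×R$120.00 = R$4119.00
  R$412.00 + 19.08% × (R$4119.00 − R$2500.00) = R$412.00 + 19.08% × R$1619.00 = R$720.91
Pension Levy: 6.14% × R$4479.00 = R$275.01
Training Fund Levy: 6.9% × R$4479.00 = R$309.05
Workforce Levy: YTD R$206704.00 ≥ cap R$199954.00 → R$0.00
Total withheld: R$720.91 + R$275.01 + R$309.05 + R$0.00 = R$1304.97
Net pay: R$4479.00 − R$1304.97 = R$3174.03

R$3174.03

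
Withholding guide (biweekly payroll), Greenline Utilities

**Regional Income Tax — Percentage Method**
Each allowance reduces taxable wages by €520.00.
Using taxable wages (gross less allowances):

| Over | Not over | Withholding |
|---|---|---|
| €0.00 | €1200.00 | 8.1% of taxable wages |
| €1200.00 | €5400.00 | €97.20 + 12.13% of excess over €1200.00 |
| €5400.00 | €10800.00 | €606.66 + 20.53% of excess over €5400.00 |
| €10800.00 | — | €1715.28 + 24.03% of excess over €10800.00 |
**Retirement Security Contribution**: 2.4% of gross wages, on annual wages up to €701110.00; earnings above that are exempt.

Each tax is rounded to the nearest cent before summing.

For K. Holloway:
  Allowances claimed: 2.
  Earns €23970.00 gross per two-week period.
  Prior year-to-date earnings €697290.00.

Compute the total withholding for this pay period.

Regional Income Tax: taxable = €23970.00 − 2×€520.00 = €22930.00
  €1715.28 + 24.03% × (€22930.00 − €10800.00) = €1715.28 + 24.03% × €12130.00 = €4630.12
Retirement Security Contribution: cap €701110.00 − YTD €697290.00 = €3820.00 subject; 2.4% × €3820.00 = €91.68
Total: €4630.12 + €91.68 = €4721.80

€4721.80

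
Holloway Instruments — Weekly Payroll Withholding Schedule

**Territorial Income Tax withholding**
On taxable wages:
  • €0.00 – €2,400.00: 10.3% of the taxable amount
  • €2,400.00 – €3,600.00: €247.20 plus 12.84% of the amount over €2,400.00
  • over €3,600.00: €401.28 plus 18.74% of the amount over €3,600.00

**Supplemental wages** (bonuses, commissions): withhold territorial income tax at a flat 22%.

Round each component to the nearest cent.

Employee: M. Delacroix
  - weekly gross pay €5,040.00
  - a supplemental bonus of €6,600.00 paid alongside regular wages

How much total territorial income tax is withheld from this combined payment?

€2,123.14

Territorial Income Tax: taxable = €5,040.00
  €401.28 + 18.74% × (€5,040.00 − €3,600.00) = €401.28 + 18.74% × €1,440.00 = €671.14
Supplemental (22% flat on bonus): 22% × €6,600.00 = €1,452.00
Total territorial income tax: €671.14 + €1,452.00 = €2,123.14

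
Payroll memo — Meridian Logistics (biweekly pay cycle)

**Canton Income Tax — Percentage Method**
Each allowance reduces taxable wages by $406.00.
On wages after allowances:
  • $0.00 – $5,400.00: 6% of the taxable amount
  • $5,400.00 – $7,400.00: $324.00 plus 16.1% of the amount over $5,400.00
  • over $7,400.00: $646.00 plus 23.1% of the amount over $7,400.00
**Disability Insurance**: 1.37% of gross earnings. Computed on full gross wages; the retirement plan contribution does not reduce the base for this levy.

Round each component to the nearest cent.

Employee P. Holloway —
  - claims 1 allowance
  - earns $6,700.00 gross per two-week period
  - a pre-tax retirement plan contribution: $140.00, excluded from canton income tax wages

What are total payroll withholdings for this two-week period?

Canton Income Tax: taxable = $6,700.00 − $140.00 − 1×$406.00 = $6,154.00
  $324.00 + 16.1% × ($6,154.00 − $5,400.00) = $324.00 + 16.1% × $754.00 = $445.39
Disability Insurance: 1.37% × $6,700.00 = $91.79
Total: $445.39 + $91.79 = $537.18

$537.18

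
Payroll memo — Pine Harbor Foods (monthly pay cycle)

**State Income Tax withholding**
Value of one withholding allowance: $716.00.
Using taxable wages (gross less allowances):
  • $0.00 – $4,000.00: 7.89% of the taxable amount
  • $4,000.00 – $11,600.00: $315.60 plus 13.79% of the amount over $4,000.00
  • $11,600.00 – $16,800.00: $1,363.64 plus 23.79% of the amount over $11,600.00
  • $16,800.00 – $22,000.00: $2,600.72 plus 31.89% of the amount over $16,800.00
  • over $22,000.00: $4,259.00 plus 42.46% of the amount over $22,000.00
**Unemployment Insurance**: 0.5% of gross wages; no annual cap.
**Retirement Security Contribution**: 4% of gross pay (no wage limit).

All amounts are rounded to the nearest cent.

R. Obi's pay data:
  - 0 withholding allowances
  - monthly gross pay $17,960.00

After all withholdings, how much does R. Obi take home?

State Income Tax: taxable = $17,960.00
  $2,600.72 + 31.89% × ($17,960.00 − $16,800.00) = $2,600.72 + 31.89% × $1,160.00 = $2,970.64
Unemployment Insurance: 0.5% × $17,960.00 = $89.80
Retirement Security Contribution: 4% × $17,960.00 = $718.40
Total withheld: $2,970.64 + $89.80 + $718.40 = $3,778.84
Net pay: $17,960.00 − $3,778.84 = $14,181.16

$14,181.16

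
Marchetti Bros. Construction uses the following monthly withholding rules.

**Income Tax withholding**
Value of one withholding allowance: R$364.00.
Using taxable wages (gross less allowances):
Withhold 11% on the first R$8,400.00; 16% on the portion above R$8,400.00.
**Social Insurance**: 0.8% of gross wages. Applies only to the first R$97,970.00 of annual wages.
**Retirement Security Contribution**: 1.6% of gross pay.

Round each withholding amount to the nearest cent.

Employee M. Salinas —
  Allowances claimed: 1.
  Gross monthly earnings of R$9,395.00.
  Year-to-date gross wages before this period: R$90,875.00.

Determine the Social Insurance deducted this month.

R$56.76

Social Insurance: cap R$97,970.00 − YTD R$90,875.00 = R$7,095.00 subject; 0.8% × R$7,095.00 = R$56.76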